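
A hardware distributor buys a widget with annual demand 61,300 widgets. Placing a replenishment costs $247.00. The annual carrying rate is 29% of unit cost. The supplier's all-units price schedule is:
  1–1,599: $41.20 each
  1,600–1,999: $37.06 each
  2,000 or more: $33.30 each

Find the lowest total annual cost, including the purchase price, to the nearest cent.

Holding cost per unit per year at price C is H = 0.29·C.
Evaluate total cost at each tier's feasible EOQ or, if the EOQ is below the tier, at the tier's minimum quantity.
EOQ at $41.20 = 1592.0 (feasible in tier 1): TC = 61,300×$41.20 + (61,300/1592.0)×247 + (1592.0/2)×0.29×$41.20 = $2,544,581.35.
EOQ at $37.06 = 1678.6 (feasible in tier 2): TC = 61,300×$37.06 + (61,300/1678.6)×247 + (1678.6/2)×0.29×$37.06 = $2,289,818.37.
EOQ at $33.30 = 1770.8 < 2000, so use break Q=2000: TC = 61,300×$33.30 + (61,300/2000.0)×247 + (2000.0/2)×0.29×$33.30 = $2,058,517.55.
Lowest total cost among the candidates is at Q = 2000.0.

TC* ≈ $2,058,517.55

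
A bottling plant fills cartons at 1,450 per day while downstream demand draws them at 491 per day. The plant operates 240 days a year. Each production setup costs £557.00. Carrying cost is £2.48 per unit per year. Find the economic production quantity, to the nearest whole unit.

Annual demand D = 491 × 240 = 117,840.
Production build-up factor (1 − d/p) = 1 − 491/1,450 = 0.6614.
Q* = √(2DS / (H(1 − d/p))) = √(2 × 117,840 × 557 / (2.48 × 0.6614)).
= √(131,273,760 / 1.6402) ≈ 8946.184.

Q* ≈ 8,946 cartons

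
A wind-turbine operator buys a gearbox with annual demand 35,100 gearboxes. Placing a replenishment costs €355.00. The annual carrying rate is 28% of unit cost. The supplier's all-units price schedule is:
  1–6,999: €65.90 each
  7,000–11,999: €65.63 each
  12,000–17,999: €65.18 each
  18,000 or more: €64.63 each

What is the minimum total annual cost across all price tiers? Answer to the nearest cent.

TC* ≈ €2,334,533.93

Holding cost per unit per year at price C is H = 0.28·C.
Candidates are each tier's EOQ (if it falls in that tier) and each price-break quantity.
EOQ at €65.90 = 1162.1 (feasible in tier 1): TC = 35,100×€65.90 + (35,100/1162.1)×355 + (1162.1/2)×0.28×€65.90 = €2,334,533.93.
EOQ at €65.63 = 1164.5 < 7000, so use break Q=7000: TC = 35,100×€65.63 + (35,100/7000.0)×355 + (7000.0/2)×0.28×€65.63 = €2,369,710.47.
EOQ at €65.18 = 1168.5 < 12000, so use break Q=12000: TC = 35,100×€65.18 + (35,100/12000.0)×355 + (12000.0/2)×0.28×€65.18 = €2,398,358.78.
EOQ at €64.63 = 1173.5 < 18000, so use break Q=18000: TC = 35,100×€64.63 + (35,100/18000.0)×355 + (18000.0/2)×0.28×€64.63 = €2,432,072.85.
Lowest total cost among the candidates is at Q = 1162.1.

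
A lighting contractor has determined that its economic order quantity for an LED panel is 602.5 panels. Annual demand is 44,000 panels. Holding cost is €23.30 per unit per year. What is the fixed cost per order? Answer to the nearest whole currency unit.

The basic EOQ model gives Q* = √(2DS/H); rearrange for the unknown.
From Q* = √(2DS/H): S = Q*²H / (2D) = 602.5² × 23.3 / (2 × 44,000) = 96.1142.

S ≈ €96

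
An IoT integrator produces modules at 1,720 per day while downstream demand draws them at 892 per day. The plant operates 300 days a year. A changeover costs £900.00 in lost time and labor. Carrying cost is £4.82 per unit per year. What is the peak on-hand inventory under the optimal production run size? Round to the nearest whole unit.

Annual demand D = 892 × 300 = 267,600.
Production build-up factor (1 − d/p) = 1 − 892/1,720 = 0.4814.
Q* = √(2DS / (H(1 − d/p))) = √(2 × 267,600 × 900 / (4.82 × 0.4814)).
= √(481,680,000 / 2.3203) ≈ 14408.038.
Maximum inventory = Q*(1 − d/p) = 14408.038 × 0.4814 ≈ 6935.962.

I_max ≈ 6,936 modules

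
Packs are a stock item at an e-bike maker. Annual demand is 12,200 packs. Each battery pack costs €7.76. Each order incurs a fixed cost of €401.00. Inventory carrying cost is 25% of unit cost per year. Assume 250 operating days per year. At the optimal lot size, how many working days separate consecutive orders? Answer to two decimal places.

T ≈ 46.02 days

Holding cost H = 0.25 × €7.76 = €1.9400 per unit per year.
The optimal lot size = √(2DS/H) = √(2 × 12,200 × 401 / 1.94) ≈ 2245.77.
Cycle time = Q*/D × 250 = 2245.77 / 12,200 × 250 ≈ 46.020 days.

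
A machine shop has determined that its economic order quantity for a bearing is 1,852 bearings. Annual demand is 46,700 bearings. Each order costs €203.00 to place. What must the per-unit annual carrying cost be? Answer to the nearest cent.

H ≈ €5.53

The basic EOQ model gives Q* = √(2DS/H); rearrange for the unknown.
From Q* = √(2DS/H): H = 2DS / Q*² = 2 × 46,700 × 203 / 1,852² = 5.5279.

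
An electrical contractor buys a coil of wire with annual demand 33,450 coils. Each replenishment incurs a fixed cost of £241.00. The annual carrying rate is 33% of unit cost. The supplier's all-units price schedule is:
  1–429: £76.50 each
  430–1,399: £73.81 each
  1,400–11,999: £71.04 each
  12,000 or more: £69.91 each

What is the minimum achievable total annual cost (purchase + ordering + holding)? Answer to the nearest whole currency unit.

TC* ≈ £2,398,456

Holding cost per unit per year at price C is H = 0.33·C.
Evaluate total cost at each tier's feasible EOQ or, if the EOQ is below the tier, at the tier's minimum quantity.
Tier 1 (£76.50): EOQ = 799.2 exceeds tier's upper bound 429, so this tier is dominated.
EOQ at £73.81 = 813.6 (feasible in tier 2): TC = 33,450×£73.81 + (33,450/813.6)×241 + (813.6/2)×0.33×£73.81 = £2,488,761.42.
EOQ at £71.04 = 829.3 < 1400, so use break Q=1400: TC = 33,450×£71.04 + (33,450/1400.0)×241 + (1400.0/2)×0.33×£71.04 = £2,398,456.42.
EOQ at £69.91 = 836.0 < 12000, so use break Q=12000: TC = 33,450×£69.91 + (33,450/12000.0)×241 + (12000.0/2)×0.33×£69.91 = £2,477,583.09.
Lowest total cost among the candidates is at Q = 1400.0.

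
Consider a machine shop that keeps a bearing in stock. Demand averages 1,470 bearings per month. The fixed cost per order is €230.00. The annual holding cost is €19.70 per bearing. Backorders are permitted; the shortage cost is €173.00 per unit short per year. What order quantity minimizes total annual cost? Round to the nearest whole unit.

Annual demand D = 1,470 × 12 = 17,640.
With planned backorders, Q* = √(2DS/H) · √((H+B)/B).
√(2DS/H) = √(2 × 17,640 × 230 / 19.7) = 641.793.
√((H+B)/B) = √((19.7+173)/173) = 1.0554.
Q* ≈ 677.350.

Q* ≈ 677 bearings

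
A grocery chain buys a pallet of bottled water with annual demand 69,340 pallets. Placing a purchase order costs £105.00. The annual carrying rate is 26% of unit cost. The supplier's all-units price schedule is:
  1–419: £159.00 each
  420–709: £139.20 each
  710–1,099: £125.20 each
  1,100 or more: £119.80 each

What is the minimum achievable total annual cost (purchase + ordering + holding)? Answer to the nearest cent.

TC* ≈ £8,330,682.22

Holding cost per unit per year at price C is H = 0.26·C.
Evaluate total cost at each tier's feasible EOQ or, if the EOQ is below the tier, at the tier's minimum quantity.
Tier 1 (£159.00): EOQ = 593.5 exceeds tier's upper bound 419, so this tier is dominated.
EOQ at £139.20 = 634.3 (feasible in tier 2): TC = 69,340×£139.20 + (69,340/634.3)×105 + (634.3/2)×0.26×£139.20 = £9,675,084.62.
EOQ at £125.20 = 668.8 < 710, so use break Q=710: TC = 69,340×£125.20 + (69,340/710.0)×105 + (710.0/2)×0.26×£125.20 = £8,703,178.47.
EOQ at £119.80 = 683.7 < 1100, so use break Q=1100: TC = 69,340×£119.80 + (69,340/1100.0)×105 + (1100.0/2)×0.26×£119.80 = £8,330,682.22.
Lowest total cost among the candidates is at Q = 1100.0.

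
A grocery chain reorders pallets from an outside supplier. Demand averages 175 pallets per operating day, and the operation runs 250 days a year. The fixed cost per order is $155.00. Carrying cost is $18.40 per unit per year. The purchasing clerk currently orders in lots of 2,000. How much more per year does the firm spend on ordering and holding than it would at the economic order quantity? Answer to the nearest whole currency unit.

Extra cost ≈ $5,993 per year

Annual demand D = 175 × 250 = 43,750.
EOQ = √(2DS/H) = √(2 × 43,750 × 155 / 18.4) ≈ 858.54.
Cost at Q* = (D/Q*)S + (Q*/2)H = √(2DSH) ≈ $15,797.15.
Cost at Q = 2,000: (43,750/2,000)×155 + (2,000/2)×18.4 = $3,390.62 + $18,400.00 = $21,790.62.
Excess = $21,790.62 − $15,797.15 = $5,993.47.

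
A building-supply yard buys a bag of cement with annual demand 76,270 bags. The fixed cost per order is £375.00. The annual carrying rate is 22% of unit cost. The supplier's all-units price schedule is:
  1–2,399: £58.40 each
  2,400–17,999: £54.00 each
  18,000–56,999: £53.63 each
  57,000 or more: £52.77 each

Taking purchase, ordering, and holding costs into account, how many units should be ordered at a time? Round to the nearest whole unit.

Q* ≈ 2,400 bags

Holding cost per unit per year at price C is H = 0.22·C.
Evaluate total cost at each tier's feasible EOQ or, if the EOQ is below the tier, at the tier's minimum quantity.
EOQ at £58.40 = 2110.0 (feasible in tier 1): TC = 76,270×£58.40 + (76,270/2110.0)×375 + (2110.0/2)×0.22×£58.40 = £4,481,277.73.
EOQ at £54.00 = 2194.3 < 2400, so use break Q=2400: TC = 76,270×£54.00 + (76,270/2400.0)×375 + (2400.0/2)×0.22×£54.00 = £4,144,753.19.
EOQ at £53.63 = 2201.9 < 18000, so use break Q=18000: TC = 76,270×£53.63 + (76,270/18000.0)×375 + (18000.0/2)×0.22×£53.63 = £4,198,136.46.
EOQ at £52.77 = 2219.7 < 57000, so use break Q=57000: TC = 76,270×£52.77 + (76,270/57000.0)×375 + (57000.0/2)×0.22×£52.77 = £4,356,137.58.
Lowest total cost is £4,144,753.19 at Q = 2400.0.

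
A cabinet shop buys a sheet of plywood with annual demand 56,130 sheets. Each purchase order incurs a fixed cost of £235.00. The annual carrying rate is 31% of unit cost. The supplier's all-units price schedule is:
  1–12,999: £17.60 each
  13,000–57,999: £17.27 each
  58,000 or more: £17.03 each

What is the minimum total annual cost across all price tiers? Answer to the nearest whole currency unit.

TC* ≈ £999,885

Holding cost per unit per year at price C is H = 0.31·C.
For each price level, check whether its EOQ is feasible; otherwise the best quantity at that price is the breakpoint.
EOQ at £17.60 = 2198.9 (feasible in tier 1): TC = 56,130×£17.60 + (56,130/2198.9)×235 + (2198.9/2)×0.31×£17.60 = £999,885.30.
EOQ at £17.27 = 2219.8 < 13000, so use break Q=13000: TC = 56,130×£17.27 + (56,130/13000.0)×235 + (13000.0/2)×0.31×£17.27 = £1,005,178.81.
EOQ at £17.03 = 2235.4 < 58000, so use break Q=58000: TC = 56,130×£17.03 + (56,130/58000.0)×235 + (58000.0/2)×0.31×£17.03 = £1,109,221.02.
Lowest total cost among the candidates is at Q = 2198.9.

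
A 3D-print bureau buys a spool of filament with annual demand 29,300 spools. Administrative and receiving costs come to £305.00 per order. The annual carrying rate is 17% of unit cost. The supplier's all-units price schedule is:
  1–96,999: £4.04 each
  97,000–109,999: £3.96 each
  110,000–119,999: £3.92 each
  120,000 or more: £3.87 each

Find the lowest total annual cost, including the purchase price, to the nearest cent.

Holding cost per unit per year at price C is H = 0.17·C.
For each price level, check whether its EOQ is feasible; otherwise the best quantity at that price is the breakpoint.
EOQ at £4.04 = 5101.3 (feasible in tier 1): TC = 29,300×£4.04 + (29,300/5101.3)×305 + (5101.3/2)×0.17×£4.04 = £121,875.59.
EOQ at £3.96 = 5152.6 < 97000, so use break Q=97000: TC = 29,300×£3.96 + (29,300/97000.0)×305 + (97000.0/2)×0.17×£3.96 = £148,770.33.
EOQ at £3.92 = 5178.8 < 110000, so use break Q=110000: TC = 29,300×£3.92 + (29,300/110000.0)×305 + (110000.0/2)×0.17×£3.92 = £151,589.24.
EOQ at £3.87 = 5212.2 < 120000, so use break Q=120000: TC = 29,300×£3.87 + (29,300/120000.0)×305 + (120000.0/2)×0.17×£3.87 = £152,939.47.
Lowest total cost among the candidates is at Q = 5101.3.

TC* ≈ £121,875.59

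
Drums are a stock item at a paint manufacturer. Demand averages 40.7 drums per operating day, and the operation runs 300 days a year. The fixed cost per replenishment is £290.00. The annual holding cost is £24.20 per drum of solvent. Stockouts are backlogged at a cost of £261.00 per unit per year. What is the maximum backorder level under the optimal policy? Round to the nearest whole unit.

Annual demand D = 40.7 × 300 = 12,210.
With planned backorders, Q* = √(2DS/H) · √((H+B)/B).
√(2DS/H) = √(2 × 12,210 × 290 / 24.2) = 540.959.
√((H+B)/B) = √((24.2+261)/261) = 1.0453.
Q* ≈ 565.482.
S* = Q* · H/(H+B) = 565.482 × 24.2/285.2 ≈ 47.983.

S* ≈ 48 drums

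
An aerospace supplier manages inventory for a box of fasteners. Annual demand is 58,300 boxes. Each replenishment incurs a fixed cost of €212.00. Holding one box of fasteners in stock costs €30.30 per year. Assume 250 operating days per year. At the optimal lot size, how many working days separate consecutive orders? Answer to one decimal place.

T ≈ 3.9 days

Q* = √(2DS/H) = √(2 × 58,300 × 212 / 30.3) ≈ 903.22.
Cycle time = Q*/D × 250 = 903.22 / 58,300 × 250 ≈ 3.873 days.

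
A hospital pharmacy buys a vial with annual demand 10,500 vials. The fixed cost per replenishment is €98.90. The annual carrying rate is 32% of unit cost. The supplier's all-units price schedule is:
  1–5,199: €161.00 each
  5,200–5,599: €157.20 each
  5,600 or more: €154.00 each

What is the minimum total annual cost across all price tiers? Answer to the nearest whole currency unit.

Holding cost per unit per year at price C is H = 0.32·C.
For each price level, check whether its EOQ is feasible; otherwise the best quantity at that price is the breakpoint.
EOQ at €161.00 = 200.8 (feasible in tier 1): TC = 10,500×€161.00 + (10,500/200.8)×98.9 + (200.8/2)×0.32×€161.00 = €1,700,844.17.
EOQ at €157.20 = 203.2 < 5200, so use break Q=5200: TC = 10,500×€157.20 + (10,500/5200.0)×98.9 + (5200.0/2)×0.32×€157.20 = €1,781,590.10.
EOQ at €154.00 = 205.3 < 5600, so use break Q=5600: TC = 10,500×€154.00 + (10,500/5600.0)×98.9 + (5600.0/2)×0.32×€154.00 = €1,755,169.44.
Lowest total cost among the candidates is at Q = 200.8.

TC* ≈ €1,700,844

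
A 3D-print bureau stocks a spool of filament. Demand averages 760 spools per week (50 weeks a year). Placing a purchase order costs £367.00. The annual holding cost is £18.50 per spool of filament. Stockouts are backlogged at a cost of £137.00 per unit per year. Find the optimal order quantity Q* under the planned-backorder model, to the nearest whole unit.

Annual demand D = 760 × 50 = 38,000.
With planned backorders, Q* = √(2DS/H) · √((H+B)/B).
√(2DS/H) = √(2 × 38,000 × 367 / 18.5) = 1227.874.
√((H+B)/B) = √((18.5+137)/137) = 1.0654.
Q* ≈ 1308.154.

Q* ≈ 1,308 spools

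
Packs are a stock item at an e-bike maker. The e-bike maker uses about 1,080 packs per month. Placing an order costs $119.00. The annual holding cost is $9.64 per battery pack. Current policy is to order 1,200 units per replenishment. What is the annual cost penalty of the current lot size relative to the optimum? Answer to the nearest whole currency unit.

Annual demand D = 1,080 × 12 = 12,960.
EOQ = √(2DS/H) = √(2 × 12,960 × 119 / 9.64) ≈ 565.66.
Cost at Q* = (D/Q*)S + (Q*/2)H = √(2DSH) ≈ $5,452.92.
Cost at Q = 1,200: (12,960/1,200)×119 + (1,200/2)×9.64 = $1,285.20 + $5,784.00 = $7,069.20.
Excess = $7,069.20 − $5,452.92 = $1,616.28.

Extra cost ≈ $1,616 per year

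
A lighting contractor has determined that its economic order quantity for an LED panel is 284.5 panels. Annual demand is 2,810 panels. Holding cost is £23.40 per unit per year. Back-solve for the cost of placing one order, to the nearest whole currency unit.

Squaring Q* = √(2DS/H) gives Q*² = 2DS/H.
From Q* = √(2DS/H): S = Q*²H / (2D) = 284.5² × 23.4 / (2 × 2,810) = 337.0110.

S ≈ £337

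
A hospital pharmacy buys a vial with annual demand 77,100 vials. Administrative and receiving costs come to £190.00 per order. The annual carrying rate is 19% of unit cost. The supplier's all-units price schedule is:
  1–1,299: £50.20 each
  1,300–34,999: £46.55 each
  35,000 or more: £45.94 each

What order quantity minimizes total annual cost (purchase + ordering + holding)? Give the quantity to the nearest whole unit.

Q* ≈ 1,820 vials

Holding cost per unit per year at price C is H = 0.19·C.
For each price level, check whether its EOQ is feasible; otherwise the best quantity at that price is the breakpoint.
Tier 1 (£50.20): EOQ = 1752.6 exceeds tier's upper bound 1299, so this tier is dominated.
EOQ at £46.55 = 1820.0 (feasible in tier 2): TC = 77,100×£46.55 + (77,100/1820.0)×190 + (1820.0/2)×0.19×£46.55 = £3,605,102.40.
EOQ at £45.94 = 1832.1 < 35000, so use break Q=35000: TC = 77,100×£45.94 + (77,100/35000.0)×190 + (35000.0/2)×0.19×£45.94 = £3,695,143.04.
Lowest total cost is £3,605,102.40 at Q = 1820.0.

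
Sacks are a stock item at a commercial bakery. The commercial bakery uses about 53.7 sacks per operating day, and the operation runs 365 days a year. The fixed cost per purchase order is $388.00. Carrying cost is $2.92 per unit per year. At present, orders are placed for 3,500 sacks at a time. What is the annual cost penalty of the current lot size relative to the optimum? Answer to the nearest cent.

Extra cost ≈ $618.54 per year

Annual demand D = 53.7 × 365 = 19,600.5.
EOQ = √(2DS/H) = √(2 × 19,600.5 × 388 / 2.92) ≈ 2282.30.
Cost at Q* = (D/Q*)S + (Q*/2)H = √(2DSH) ≈ $6,664.32.
Cost at Q = 3,500: (19,600.5/3,500)×388 + (3,500/2)×2.92 = $2,172.86 + $5,110.00 = $7,282.86.
Excess = $7,282.86 − $6,664.32 = $618.54.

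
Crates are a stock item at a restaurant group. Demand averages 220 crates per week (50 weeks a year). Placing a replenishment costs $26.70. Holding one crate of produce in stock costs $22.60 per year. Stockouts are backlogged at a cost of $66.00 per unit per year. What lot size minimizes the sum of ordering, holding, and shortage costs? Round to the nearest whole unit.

Annual demand D = 220 × 50 = 11,000.
With planned backorders, Q* = √(2DS/H) · √((H+B)/B).
√(2DS/H) = √(2 × 11,000 × 26.7 / 22.6) = 161.218.
√((H+B)/B) = √((22.6+66)/66) = 1.1586.
Q* ≈ 186.792.

Q* ≈ 187 crates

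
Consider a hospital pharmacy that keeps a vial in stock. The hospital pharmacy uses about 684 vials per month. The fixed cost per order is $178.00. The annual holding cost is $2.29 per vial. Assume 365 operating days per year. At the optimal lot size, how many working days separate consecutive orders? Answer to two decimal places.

Annual demand D = 684 × 12 = 8,208.
EOQ = √(2DS/H) = √(2 × 8,208 × 178 / 2.29) ≈ 1129.60.
Cycle time = Q*/D × 365 = 1129.60 / 8,208 × 365 ≈ 50.232 days.

T ≈ 50.23 days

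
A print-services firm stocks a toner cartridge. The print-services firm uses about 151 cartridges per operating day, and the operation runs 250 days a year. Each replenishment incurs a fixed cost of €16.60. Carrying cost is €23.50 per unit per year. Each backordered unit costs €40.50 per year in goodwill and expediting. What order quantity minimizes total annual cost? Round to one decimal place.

Annual demand D = 151 × 250 = 37,750.
With planned backorders, Q* = √(2DS/H) · √((H+B)/B).
√(2DS/H) = √(2 × 37,750 × 16.6 / 23.5) = 230.937.
√((H+B)/B) = √((23.5+40.5)/40.5) = 1.2571.
Q* ≈ 290.306.

Q* ≈ 290.3 cartridges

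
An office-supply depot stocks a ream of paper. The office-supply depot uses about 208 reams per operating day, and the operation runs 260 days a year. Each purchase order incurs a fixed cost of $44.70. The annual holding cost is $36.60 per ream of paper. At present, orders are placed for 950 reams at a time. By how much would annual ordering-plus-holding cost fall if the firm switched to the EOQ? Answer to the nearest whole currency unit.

Extra cost ≈ $6,627 per year

Annual demand D = 208 × 260 = 54,080.
EOQ = √(2DS/H) = √(2 × 54,080 × 44.7 / 36.6) ≈ 363.45.
Cost at Q* = (D/Q*)S + (Q*/2)H = √(2DSH) ≈ $13,302.33.
Cost at Q = 950: (54,080/950)×44.7 + (950/2)×36.6 = $2,544.61 + $17,385.00 = $19,929.61.
Excess = $19,929.61 − $13,302.33 = $6,627.28.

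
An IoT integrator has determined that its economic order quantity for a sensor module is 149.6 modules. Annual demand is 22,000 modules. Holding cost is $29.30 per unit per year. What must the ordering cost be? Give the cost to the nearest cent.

S ≈ $14.90

Squaring Q* = √(2DS/H) gives Q*² = 2DS/H.
From Q* = √(2DS/H): S = Q*²H / (2D) = 149.6² × 29.3 / (2 × 22,000) = 14.9032.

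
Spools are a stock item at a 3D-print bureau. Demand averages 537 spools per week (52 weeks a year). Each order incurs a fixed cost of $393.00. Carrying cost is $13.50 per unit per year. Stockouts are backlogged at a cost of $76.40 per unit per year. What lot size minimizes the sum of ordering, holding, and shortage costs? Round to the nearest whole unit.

Annual demand D = 537 × 52 = 27,924.
With planned backorders, Q* = √(2DS/H) · √((H+B)/B).
√(2DS/H) = √(2 × 27,924 × 393 / 13.5) = 1275.068.
√((H+B)/B) = √((13.5+76.4)/76.4) = 1.0848.
Q* ≈ 1383.141.

Q* ≈ 1,383 spools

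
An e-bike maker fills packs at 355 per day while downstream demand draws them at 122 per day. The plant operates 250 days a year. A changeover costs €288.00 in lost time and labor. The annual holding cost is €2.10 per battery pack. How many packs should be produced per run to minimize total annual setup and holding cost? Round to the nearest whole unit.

Annual demand D = 122 × 250 = 30,500.
Production build-up factor (1 − d/p) = 1 − 122/355 = 0.6563.
Q* = √(2DS / (H(1 − d/p))) = √(2 × 30,500 × 288 / (2.1 × 0.6563)).
= √(17,568,000 / 1.3783) ≈ 3570.160.

Q* ≈ 3,570 packs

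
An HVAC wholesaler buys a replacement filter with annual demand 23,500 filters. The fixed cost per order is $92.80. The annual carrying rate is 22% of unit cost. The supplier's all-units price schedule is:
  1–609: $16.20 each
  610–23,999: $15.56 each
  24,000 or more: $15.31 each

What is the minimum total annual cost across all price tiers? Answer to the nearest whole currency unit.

Holding cost per unit per year at price C is H = 0.22·C.
For each price level, check whether its EOQ is feasible; otherwise the best quantity at that price is the breakpoint.
Tier 1 ($16.20): EOQ = 1106.3 exceeds tier's upper bound 609, so this tier is dominated.
EOQ at $15.56 = 1128.8 (feasible in tier 2): TC = 23,500×$15.56 + (23,500/1128.8)×92.8 + (1128.8/2)×0.22×$15.56 = $369,524.02.
EOQ at $15.31 = 1138.0 < 24000, so use break Q=24000: TC = 23,500×$15.31 + (23,500/24000.0)×92.8 + (24000.0/2)×0.22×$15.31 = $400,294.27.
Lowest total cost among the candidates is at Q = 1128.8.

TC* ≈ $369,524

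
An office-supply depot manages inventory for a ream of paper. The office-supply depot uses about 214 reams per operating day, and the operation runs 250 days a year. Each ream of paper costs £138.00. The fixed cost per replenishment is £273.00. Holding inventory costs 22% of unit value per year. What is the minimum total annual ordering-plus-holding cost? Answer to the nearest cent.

TC* ≈ £29,779.96

Annual demand D = 214 × 250 = 53,500.
Holding cost H = 0.22 × £138.00 = £30.3600 per unit per year.
Q* = √(2DS/H) = √(2 × 53,500 × 273 / 30.36) ≈ 980.89.
At the optimum the two cost components are equal, so total cost = 2·(Q*/2)H = Q*·H.
Minimum total = √(2DSH) = √(2 × 53,500 × 273 × 30.36) ≈ 29779.959.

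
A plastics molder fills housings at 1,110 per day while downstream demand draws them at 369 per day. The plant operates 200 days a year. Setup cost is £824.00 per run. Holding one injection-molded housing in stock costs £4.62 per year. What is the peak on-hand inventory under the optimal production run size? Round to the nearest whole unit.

I_max ≈ 4,192 housings

Annual demand D = 369 × 200 = 73,800.
Production build-up factor (1 − d/p) = 1 − 369/1,110 = 0.6676.
Q* = √(2DS / (H(1 − d/p))) = √(2 × 73,800 × 824 / (4.62 × 0.6676)).
= √(121,622,400 / 3.0842) ≈ 6279.690.
Maximum inventory = Q*(1 − d/p) = 6279.690 × 0.6676 ≈ 4192.117.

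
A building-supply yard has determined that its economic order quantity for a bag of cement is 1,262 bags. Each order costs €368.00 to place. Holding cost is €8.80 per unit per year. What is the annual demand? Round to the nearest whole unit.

D ≈ 19,042 bags per year

Invert the EOQ relation Q*² = 2DS/H.
From Q* = √(2DS/H): D = Q*²H / (2S) = 1,262² × 8.8 / (2 × 368) = 19042.483.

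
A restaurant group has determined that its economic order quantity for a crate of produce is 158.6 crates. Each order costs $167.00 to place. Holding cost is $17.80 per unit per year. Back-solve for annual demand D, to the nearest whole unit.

D ≈ 1,341 crates per year

Squaring Q* = √(2DS/H) gives Q*² = 2DS/H.
From Q* = √(2DS/H): D = Q*²H / (2S) = 158.6² × 17.8 / (2 × 167) = 1340.540.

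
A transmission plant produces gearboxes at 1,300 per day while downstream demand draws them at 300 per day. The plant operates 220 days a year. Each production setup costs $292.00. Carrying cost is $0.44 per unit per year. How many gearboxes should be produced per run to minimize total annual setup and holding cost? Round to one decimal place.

Q* ≈ 10,671.5 gearboxes

Annual demand D = 300 × 220 = 66,000.
Production build-up factor (1 − d/p) = 1 − 300/1,300 = 0.7692.
Q* = √(2DS / (H(1 − d/p))) = √(2 × 66,000 × 292 / (0.44 × 0.7692)).
= √(38,544,000 / 0.3385) ≈ 10671.457.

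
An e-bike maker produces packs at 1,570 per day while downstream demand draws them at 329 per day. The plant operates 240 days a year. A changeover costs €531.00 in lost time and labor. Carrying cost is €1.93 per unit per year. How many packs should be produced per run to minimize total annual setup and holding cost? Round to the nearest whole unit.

Annual demand D = 329 × 240 = 78,960.
Production build-up factor (1 − d/p) = 1 − 329/1,570 = 0.7904.
Q* = √(2DS / (H(1 − d/p))) = √(2 × 78,960 × 531 / (1.93 × 0.7904)).
= √(83,855,520 / 1.5256) ≈ 7413.975.

Q* ≈ 7,414 packs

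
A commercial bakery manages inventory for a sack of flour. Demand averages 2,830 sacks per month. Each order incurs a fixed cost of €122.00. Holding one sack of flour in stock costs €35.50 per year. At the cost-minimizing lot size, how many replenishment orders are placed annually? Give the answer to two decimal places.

N ≈ 70.29 orders per year

Annual demand D = 2,830 × 12 = 33,960.
The optimal lot size = √(2DS/H) = √(2 × 33,960 × 122 / 35.5) ≈ 483.13.
Orders per year = D / Q* = 33,960 / 483.13 ≈ 70.292.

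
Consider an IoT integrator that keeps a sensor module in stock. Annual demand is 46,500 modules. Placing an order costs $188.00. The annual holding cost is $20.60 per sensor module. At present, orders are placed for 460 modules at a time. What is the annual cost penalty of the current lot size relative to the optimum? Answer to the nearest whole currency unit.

EOQ = √(2DS/H) = √(2 × 46,500 × 188 / 20.6) ≈ 921.27.
Cost at Q* = (D/Q*)S + (Q*/2)H = √(2DSH) ≈ $18,978.16.
Cost at Q = 460: (46,500/460)×188 + (460/2)×20.6 = $19,004.35 + $4,738.00 = $23,742.35.
Excess = $23,742.35 − $18,978.16 = $4,764.19.

Extra cost ≈ $4,764 per year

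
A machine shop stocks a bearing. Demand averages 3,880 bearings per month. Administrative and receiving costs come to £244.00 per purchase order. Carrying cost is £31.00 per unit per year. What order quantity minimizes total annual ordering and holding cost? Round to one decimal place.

Annual demand D = 3,880 × 12 = 46,560.
EOQ = √(2DS / H) = √(2 × 46,560 × 244 / 31).
= √(22,721,280 / 31) = √732,944.5161 ≈ 856.122.

Q* ≈ 856.1 bearings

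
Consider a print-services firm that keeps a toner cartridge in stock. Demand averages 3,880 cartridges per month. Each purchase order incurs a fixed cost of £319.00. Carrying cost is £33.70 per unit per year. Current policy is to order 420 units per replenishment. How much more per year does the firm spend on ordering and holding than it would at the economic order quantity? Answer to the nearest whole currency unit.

Annual demand D = 3,880 × 12 = 46,560.
EOQ = √(2DS/H) = √(2 × 46,560 × 319 / 33.7) ≈ 938.86.
Cost at Q* = (D/Q*)S + (Q*/2)H = √(2DSH) ≈ £31,639.66.
Cost at Q = 420: (46,560/420)×319 + (420/2)×33.7 = £35,363.43 + £7,077.00 = £42,440.43.
Excess = £42,440.43 − £31,639.66 = £10,800.77.

Extra cost ≈ £10,801 per year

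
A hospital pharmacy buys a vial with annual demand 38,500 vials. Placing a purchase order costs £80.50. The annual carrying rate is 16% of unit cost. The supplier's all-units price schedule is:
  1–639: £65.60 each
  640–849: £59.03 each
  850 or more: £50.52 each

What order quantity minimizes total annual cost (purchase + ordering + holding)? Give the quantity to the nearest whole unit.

Q* ≈ 876 vials

Holding cost per unit per year at price C is H = 0.16·C.
For each price level, check whether its EOQ is feasible; otherwise the best quantity at that price is the breakpoint.
Tier 1 (£65.60): EOQ = 768.5 exceeds tier's upper bound 639, so this tier is dominated.
EOQ at £59.03 = 810.1 (feasible in tier 2): TC = 38,500×£59.03 + (38,500/810.1)×80.5 + (810.1/2)×0.16×£59.03 = £2,280,306.38.
EOQ at £50.52 = 875.7 (feasible in tier 3): TC = 38,500×£50.52 + (38,500/875.7)×80.5 + (875.7/2)×0.16×£50.52 = £1,952,098.40.
Lowest total cost is £1,952,098.40 at Q = 875.7.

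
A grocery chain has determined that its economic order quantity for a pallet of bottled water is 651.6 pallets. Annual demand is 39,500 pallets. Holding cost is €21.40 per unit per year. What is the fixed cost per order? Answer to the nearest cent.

The basic EOQ model gives Q* = √(2DS/H); rearrange for the unknown.
From Q* = √(2DS/H): S = Q*²H / (2D) = 651.6² × 21.4 / (2 × 39,500) = 115.0135.

S ≈ €115.01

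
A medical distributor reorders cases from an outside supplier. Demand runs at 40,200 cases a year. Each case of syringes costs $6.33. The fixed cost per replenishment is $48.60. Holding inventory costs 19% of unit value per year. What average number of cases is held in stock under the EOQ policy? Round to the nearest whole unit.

Average inventory ≈ 901 cases

Holding cost H = 0.19 × $6.33 = $1.2027 per unit per year.
Q* = √(2DS/H) = √(2 × 40,200 × 48.6 / 1.2027) ≈ 1802.47.
Average inventory = Q*/2 ≈ 1802.47 / 2 = 901.234.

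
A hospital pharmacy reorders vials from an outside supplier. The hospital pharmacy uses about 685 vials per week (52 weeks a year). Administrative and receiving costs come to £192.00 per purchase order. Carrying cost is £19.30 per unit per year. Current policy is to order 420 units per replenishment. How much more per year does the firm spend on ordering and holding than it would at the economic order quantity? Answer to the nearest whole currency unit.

Extra cost ≈ £4,089 per year

Annual demand D = 685 × 52 = 35,620.
EOQ = √(2DS/H) = √(2 × 35,620 × 192 / 19.3) ≈ 841.85.
Cost at Q* = (D/Q*)S + (Q*/2)H = √(2DSH) ≈ £16,247.68.
Cost at Q = 420: (35,620/420)×192 + (420/2)×19.3 = £16,283.43 + £4,053.00 = £20,336.43.
Excess = £20,336.43 − £16,247.68 = £4,088.75.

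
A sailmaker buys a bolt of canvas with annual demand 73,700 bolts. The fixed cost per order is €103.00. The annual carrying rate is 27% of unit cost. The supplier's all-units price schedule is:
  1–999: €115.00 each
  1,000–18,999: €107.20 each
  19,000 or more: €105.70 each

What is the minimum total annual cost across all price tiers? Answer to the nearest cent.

TC* ≈ €7,922,703.10

Holding cost per unit per year at price C is H = 0.27·C.
Evaluate total cost at each tier's feasible EOQ or, if the EOQ is below the tier, at the tier's minimum quantity.
EOQ at €115.00 = 699.3 (feasible in tier 1): TC = 73,700×€115.00 + (73,700/699.3)×103 + (699.3/2)×0.27×€115.00 = €8,497,211.92.
EOQ at €107.20 = 724.2 < 1000, so use break Q=1000: TC = 73,700×€107.20 + (73,700/1000.0)×103 + (1000.0/2)×0.27×€107.20 = €7,922,703.10.
EOQ at €105.70 = 729.4 < 19000, so use break Q=19000: TC = 73,700×€105.70 + (73,700/19000.0)×103 + (19000.0/2)×0.27×€105.70 = €8,061,610.03.
Lowest total cost among the candidates is at Q = 1000.0.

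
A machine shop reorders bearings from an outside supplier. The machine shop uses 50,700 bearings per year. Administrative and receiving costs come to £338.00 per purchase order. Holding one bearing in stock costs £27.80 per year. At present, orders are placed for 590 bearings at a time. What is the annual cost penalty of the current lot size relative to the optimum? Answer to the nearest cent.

EOQ = √(2DS/H) = √(2 × 50,700 × 338 / 27.8) ≈ 1110.34.
Cost at Q* = (D/Q*)S + (Q*/2)H = √(2DSH) ≈ £30,867.38.
Cost at Q = 590: (50,700/590)×338 + (590/2)×27.8 = £29,045.08 + £8,201.00 = £37,246.08.
Excess = £37,246.08 − £30,867.38 = £6,378.71.

Extra cost ≈ £6,378.71 per year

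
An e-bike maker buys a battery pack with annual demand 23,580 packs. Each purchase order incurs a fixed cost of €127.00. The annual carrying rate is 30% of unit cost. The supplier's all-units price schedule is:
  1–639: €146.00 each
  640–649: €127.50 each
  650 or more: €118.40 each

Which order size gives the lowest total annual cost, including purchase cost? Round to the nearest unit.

Q* ≈ 650 packs

Holding cost per unit per year at price C is H = 0.30·C.
Evaluate total cost at each tier's feasible EOQ or, if the EOQ is below the tier, at the tier's minimum quantity.
EOQ at €146.00 = 369.8 (feasible in tier 1): TC = 23,580×€146.00 + (23,580/369.8)×127 + (369.8/2)×0.30×€146.00 = €3,458,876.67.
EOQ at €127.50 = 395.7 < 640, so use break Q=640: TC = 23,580×€127.50 + (23,580/640.0)×127 + (640.0/2)×0.30×€127.50 = €3,023,369.16.
EOQ at €118.40 = 410.6 < 650, so use break Q=650: TC = 23,580×€118.40 + (23,580/650.0)×127 + (650.0/2)×0.30×€118.40 = €2,808,023.17.
Lowest total cost is €2,808,023.17 at Q = 650.0.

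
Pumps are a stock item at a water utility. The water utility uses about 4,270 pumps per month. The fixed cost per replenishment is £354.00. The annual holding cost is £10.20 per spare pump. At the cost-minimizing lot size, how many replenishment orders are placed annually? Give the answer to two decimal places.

Annual demand D = 4,270 × 12 = 51,240.
Q* = √(2DS/H) = √(2 × 51,240 × 354 / 10.2) ≈ 1885.91.
Orders per year = D / Q* = 51,240 / 1885.91 ≈ 27.170.

N ≈ 27.17 orders per year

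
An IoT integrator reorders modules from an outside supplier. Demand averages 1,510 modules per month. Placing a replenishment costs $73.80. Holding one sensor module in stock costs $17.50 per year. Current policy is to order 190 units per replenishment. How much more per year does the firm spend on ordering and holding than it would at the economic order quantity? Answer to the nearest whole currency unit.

Annual demand D = 1,510 × 12 = 18,120.
EOQ = √(2DS/H) = √(2 × 18,120 × 73.8 / 17.5) ≈ 390.93.
Cost at Q* = (D/Q*)S + (Q*/2)H = √(2DSH) ≈ $6,841.34.
Cost at Q = 190: (18,120/190)×73.8 + (190/2)×17.5 = $7,038.19 + $1,662.50 = $8,700.69.
Excess = $8,700.69 − $6,841.34 = $1,859.35.

Extra cost ≈ $1,859 per year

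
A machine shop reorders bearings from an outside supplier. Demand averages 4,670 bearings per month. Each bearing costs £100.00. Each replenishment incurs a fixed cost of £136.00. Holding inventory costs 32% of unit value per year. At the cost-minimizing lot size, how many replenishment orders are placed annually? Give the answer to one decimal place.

N ≈ 81.2 orders per year

Annual demand D = 4,670 × 12 = 56,040.
Holding cost H = 0.32 × £100.00 = £32.0000 per unit per year.
The optimal lot size = √(2DS/H) = √(2 × 56,040 × 136 / 32) ≈ 690.17.
Orders per year = D / Q* = 56,040 / 690.17 ≈ 81.197.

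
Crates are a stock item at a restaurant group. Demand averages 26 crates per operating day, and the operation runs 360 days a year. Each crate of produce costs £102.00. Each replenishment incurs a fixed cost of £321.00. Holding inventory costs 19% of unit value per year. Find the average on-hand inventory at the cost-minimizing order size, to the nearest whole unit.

Average inventory ≈ 278 crates

Annual demand D = 26 × 360 = 9,360.
Holding cost H = 0.19 × £102.00 = £19.3800 per unit per year.
EOQ = √(2DS/H) = √(2 × 9,360 × 321 / 19.38) ≈ 556.84.
Average inventory = Q*/2 ≈ 556.84 / 2 = 278.419.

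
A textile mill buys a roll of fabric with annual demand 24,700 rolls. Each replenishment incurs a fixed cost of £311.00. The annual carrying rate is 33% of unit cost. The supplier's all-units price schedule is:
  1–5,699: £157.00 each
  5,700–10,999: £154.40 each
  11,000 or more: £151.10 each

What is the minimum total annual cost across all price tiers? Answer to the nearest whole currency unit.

TC* ≈ £3,906,113

Holding cost per unit per year at price C is H = 0.33·C.
Evaluate total cost at each tier's feasible EOQ or, if the EOQ is below the tier, at the tier's minimum quantity.
EOQ at £157.00 = 544.5 (feasible in tier 1): TC = 24,700×£157.00 + (24,700/544.5)×311 + (544.5/2)×0.33×£157.00 = £3,906,113.08.
EOQ at £154.40 = 549.1 < 5700, so use break Q=5700: TC = 24,700×£154.40 + (24,700/5700.0)×311 + (5700.0/2)×0.33×£154.40 = £3,960,240.87.
EOQ at £151.10 = 555.1 < 11000, so use break Q=11000: TC = 24,700×£151.10 + (24,700/11000.0)×311 + (11000.0/2)×0.33×£151.10 = £4,007,114.84.
Lowest total cost among the candidates is at Q = 544.5.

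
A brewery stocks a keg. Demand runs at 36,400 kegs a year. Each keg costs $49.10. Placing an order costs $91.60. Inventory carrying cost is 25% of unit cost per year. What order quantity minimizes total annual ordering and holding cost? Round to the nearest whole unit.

Holding cost H = 0.25 × $49.10 = $12.2750 per unit per year.
EOQ = √(2DS / H) = √(2 × 36,400 × 91.6 / 12.275).
= √(6,668,480 / 12.275) = √543,257.0265 ≈ 737.060.

Q* ≈ 737 kegs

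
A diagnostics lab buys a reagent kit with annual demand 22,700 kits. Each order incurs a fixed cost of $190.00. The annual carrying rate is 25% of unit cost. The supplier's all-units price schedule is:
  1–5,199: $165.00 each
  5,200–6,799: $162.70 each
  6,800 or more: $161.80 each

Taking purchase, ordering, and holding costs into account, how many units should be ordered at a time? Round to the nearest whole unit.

Q* ≈ 457 kits

Holding cost per unit per year at price C is H = 0.25·C.
For each price level, check whether its EOQ is feasible; otherwise the best quantity at that price is the breakpoint.
EOQ at $165.00 = 457.3 (feasible in tier 1): TC = 22,700×$165.00 + (22,700/457.3)×190 + (457.3/2)×0.25×$165.00 = $3,764,363.26.
EOQ at $162.70 = 460.5 < 5200, so use break Q=5200: TC = 22,700×$162.70 + (22,700/5200.0)×190 + (5200.0/2)×0.25×$162.70 = $3,799,874.42.
EOQ at $161.80 = 461.8 < 6800, so use break Q=6800: TC = 22,700×$161.80 + (22,700/6800.0)×190 + (6800.0/2)×0.25×$161.80 = $3,811,024.26.
Lowest total cost is $3,764,363.26 at Q = 457.3.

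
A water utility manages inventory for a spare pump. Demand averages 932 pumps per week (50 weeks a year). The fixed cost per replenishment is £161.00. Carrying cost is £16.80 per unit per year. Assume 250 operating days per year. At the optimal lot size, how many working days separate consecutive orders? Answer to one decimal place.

T ≈ 5.1 days

Annual demand D = 932 × 50 = 46,600.
Q* = √(2DS/H) = √(2 × 46,600 × 161 / 16.8) ≈ 945.07.
Cycle time = Q*/D × 250 = 945.07 / 46,600 × 250 ≈ 5.070 days.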